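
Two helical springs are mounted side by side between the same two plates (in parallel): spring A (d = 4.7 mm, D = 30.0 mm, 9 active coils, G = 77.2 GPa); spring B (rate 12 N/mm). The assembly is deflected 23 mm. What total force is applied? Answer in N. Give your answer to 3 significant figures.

722 N

k_A = Gd⁴/(8D³N_a) = (77.2×10³)(4.7⁴)/(8·30.0³·9) = 19.378 N/mm
Parallel: k_eq = 19.378 + 12 = 31.378 N/mm
F = k_eq·δ = 31.378·23 = 721.7 N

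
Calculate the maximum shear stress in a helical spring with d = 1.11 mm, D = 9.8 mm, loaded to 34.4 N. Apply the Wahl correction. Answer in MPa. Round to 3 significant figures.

732 MPa

Spring index C = D/d = 9.8/1.11 = 8.8288
K_W = (4C−1)/(4C−4) + 0.615/C = 34.315/31.315 + 0.0697 = 1.1655
τ₀ = 8FD/(πd³) = 8·34.4·9.8/(π·1.11³) = 2696.96/4.2965 = 627.71 MPa
τ_max = K·τ₀ = 1.1655 × 627.71 = 731.56 MPa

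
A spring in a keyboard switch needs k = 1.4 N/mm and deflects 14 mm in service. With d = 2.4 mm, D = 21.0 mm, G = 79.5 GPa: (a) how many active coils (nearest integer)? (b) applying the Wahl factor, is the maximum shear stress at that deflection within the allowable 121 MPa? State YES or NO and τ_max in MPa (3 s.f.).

(a) 25 coils; (b) YES, τ_max = 90.0 MPa

N_a = Gd⁴/(8D³k) = (79.5×10³)(2.4⁴)/(8·21.0³·1.4) = 25.43 → N_a = 25
Actual rate k = Gd⁴/(8D³·25) = 1.424 N/mm
Working load F = kδ = 1.424·14 = 19.937 N
C = 21.0/2.4 = 8.7500; K_W = (4C−1)/(4C−4)+0.615/C = 1.1671
τ_max = K_W·8FD/(πd³) = 1.1671·77.122 = 90.006 MPa
τ_max ≤ 121 MPa → acceptable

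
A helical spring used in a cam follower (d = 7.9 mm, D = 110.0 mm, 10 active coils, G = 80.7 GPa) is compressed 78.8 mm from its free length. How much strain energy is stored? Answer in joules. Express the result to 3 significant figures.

k = Gd⁴/(8D³N_a) = (80.7×10³)(7.9⁴)/(8·110.0³·10) = 2.952 N/mm
U = ½kδ² = 0.5 × 2.952 × 78.8² = 9165.1 N·mm = 9.1651 J

9.17 J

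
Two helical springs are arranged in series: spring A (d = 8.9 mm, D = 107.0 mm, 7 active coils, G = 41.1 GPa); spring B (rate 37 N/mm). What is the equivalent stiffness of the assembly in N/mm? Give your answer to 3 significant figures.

3.41 N/mm

k_A = Gd⁴/(8D³N_a) = (41.1×10³)(8.9⁴)/(8·107.0³·7) = 3.7589 N/mm
Series: 1/k_eq = 1/3.7589 + 1/37 = 0.29306; k_eq = 3.4123 N/mm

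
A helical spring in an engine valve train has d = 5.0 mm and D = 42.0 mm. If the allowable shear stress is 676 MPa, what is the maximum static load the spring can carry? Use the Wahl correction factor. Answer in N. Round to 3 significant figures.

673 N

C = D/d = 42.0/5.0 = 8.4000
K_W = (4C−1)/(4C−4) + 0.615/C = 32.600/29.600 + 0.0732 = 1.1746
τ_max = K·8FD/(πd³) → F_max = τ_allow·πd³/(8DK)
F_max = 676·π·5.0³/(8·42.0·1.1746) = 2.6546e+05/394.65 = 672.65 N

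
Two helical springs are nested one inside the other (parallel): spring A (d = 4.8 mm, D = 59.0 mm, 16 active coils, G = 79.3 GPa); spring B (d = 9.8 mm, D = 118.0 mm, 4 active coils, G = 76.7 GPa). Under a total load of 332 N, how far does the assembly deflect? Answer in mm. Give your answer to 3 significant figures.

k_A = Gd⁴/(8D³N_a) = (79.3×10³)(4.8⁴)/(8·59.0³·16) = 1.6013 N/mm
k_B = Gd⁴/(8D³N_a) = (76.7×10³)(9.8⁴)/(8·118.0³·4) = 13.456 N/mm
Parallel: k_eq = 1.6013 + 13.456 = 15.057 N/mm
δ = F/k_eq = 332/15.057 = 22.05 mm

22.0 mm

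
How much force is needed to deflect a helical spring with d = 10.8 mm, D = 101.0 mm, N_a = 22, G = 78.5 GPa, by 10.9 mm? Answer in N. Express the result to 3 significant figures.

64.2 N

k = Gd⁴/(8D³N_a) = (78.5×10³)(10.8⁴)/(8·101.0³·22) = 5.8896 N/mm
F = k·δ = 5.8896 × 10.9 = 64.197 N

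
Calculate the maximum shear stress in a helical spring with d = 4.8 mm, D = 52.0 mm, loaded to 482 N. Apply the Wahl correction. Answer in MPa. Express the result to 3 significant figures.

Spring index C = D/d = 52.0/4.8 = 10.8333
K_W = (4C−1)/(4C−4) + 0.615/C = 42.333/39.333 + 0.0568 = 1.1330
τ₀ = 8FD/(πd³) = 8·482·52.0/(π·4.8³) = 200512/347.44 = 577.12 MPa
τ_max = K·τ₀ = 1.1330 × 577.12 = 653.9 MPa

654 MPa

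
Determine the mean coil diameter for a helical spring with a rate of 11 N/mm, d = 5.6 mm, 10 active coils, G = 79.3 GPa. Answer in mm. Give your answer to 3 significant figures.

D = (Gd⁴/(8N_a·k))^(1/3) = (79.3×10³·5.6⁴/(8·10·11))^(1/3)
  = (88622.2)^(1/3) = 44.5842 mm

44.6 mm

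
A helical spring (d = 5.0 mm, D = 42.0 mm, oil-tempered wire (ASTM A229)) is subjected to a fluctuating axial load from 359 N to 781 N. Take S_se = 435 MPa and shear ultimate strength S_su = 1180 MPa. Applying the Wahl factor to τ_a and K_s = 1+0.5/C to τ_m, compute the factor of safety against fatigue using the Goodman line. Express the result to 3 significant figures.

1.08

C = D/d = 42.0/5.0 = 8.4000; K_W = (4C−1)/(4C−4)+0.615/C = 1.1746; K_s = 1+0.5/C = 1.0595
F_a = (F_max−F_min)/2 = 211 N; F_m = (F_max+F_min)/2 = 570 N
τ_a = K_W·8F_aD/(πd³) = 1.1746 × 180.54 = 212.05 MPa
τ_m = K_s·8F_mD/(πd³) = 1.0595 × 487.7 = 516.73 MPa
Goodman: 1/n_f = τ_a/S_se + τ_m/S_su = 212.05/435 + 516.73/1180 = 0.48747 + 0.43791 = 0.92538
n_f = 1/0.92538 = 1.081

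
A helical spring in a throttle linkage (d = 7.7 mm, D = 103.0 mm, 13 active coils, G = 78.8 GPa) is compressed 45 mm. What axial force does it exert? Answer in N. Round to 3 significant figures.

k = Gd⁴/(8D³N_a) = (78.8×10³)(7.7⁴)/(8·103.0³·13) = 2.4375 N/mm
F = k·δ = 2.4375 × 45 = 109.69 N

110 N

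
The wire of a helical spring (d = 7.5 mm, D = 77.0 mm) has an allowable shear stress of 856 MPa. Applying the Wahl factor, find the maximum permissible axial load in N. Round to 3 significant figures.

1610 N

C = D/d = 77.0/7.5 = 10.2667
K_W = (4C−1)/(4C−4) + 0.615/C = 40.067/37.067 + 0.0599 = 1.1408
τ_max = K·8FD/(πd³) → F_max = τ_allow·πd³/(8DK)
F_max = 856·π·7.5³/(8·77.0·1.1408) = 1.1345e+06/702.76 = 1614.4 N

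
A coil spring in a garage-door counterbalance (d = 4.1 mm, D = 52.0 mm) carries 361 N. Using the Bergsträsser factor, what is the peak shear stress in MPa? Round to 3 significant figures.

Spring index C = D/d = 52.0/4.1 = 12.6829
K_B = (4C+2)/(4C−3) = 52.732/47.732 = 1.1048
τ₀ = 8FD/(πd³) = 8·361·52.0/(π·4.1³) = 150176/216.52 = 693.58 MPa
τ_max = K·τ₀ = 1.1048 × 693.58 = 766.24 MPa

766 MPa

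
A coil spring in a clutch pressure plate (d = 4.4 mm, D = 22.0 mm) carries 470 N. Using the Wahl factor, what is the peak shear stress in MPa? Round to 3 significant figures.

405 MPa

Spring index C = D/d = 22.0/4.4 = 5.0000
K_W = (4C−1)/(4C−4) + 0.615/C = 19.000/16.000 + 0.1230 = 1.3105
τ₀ = 8FD/(πd³) = 8·470·22.0/(π·4.4³) = 82720/267.61 = 309.1 MPa
τ_max = K·τ₀ = 1.3105 × 309.1 = 405.08 MPa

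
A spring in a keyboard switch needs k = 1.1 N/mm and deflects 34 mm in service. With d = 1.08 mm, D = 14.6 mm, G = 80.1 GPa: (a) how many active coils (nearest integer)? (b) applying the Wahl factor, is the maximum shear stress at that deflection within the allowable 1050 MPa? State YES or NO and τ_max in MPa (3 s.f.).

N_a = Gd⁴/(8D³k) = (80.1×10³)(1.08⁴)/(8·14.6³·1.1) = 3.979 → N_a = 4
Actual rate k = Gd⁴/(8D³·4) = 1.0943 N/mm
Working load F = kδ = 1.0943·34 = 37.205 N
C = 14.6/1.08 = 13.5185; K_W = (4C−1)/(4C−4)+0.615/C = 1.1054
τ_max = K_W·8FD/(πd³) = 1.1054·1098 = 1213.8 MPa
τ_max > 1050 MPa → exceeds allowable

(a) 4 coils; (b) NO, τ_max = 1210 MPa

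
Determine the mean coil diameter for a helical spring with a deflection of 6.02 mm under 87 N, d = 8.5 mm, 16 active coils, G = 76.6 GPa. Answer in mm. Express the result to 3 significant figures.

60.0 mm

Required rate k = F/δ = 87/6.02 = 14.452 N/mm
D = (Gd⁴/(8N_a·k))^(1/3) = (76.6×10³·8.5⁴/(8·16·14.452))^(1/3)
  = (216158)^(1/3) = 60.0146 mm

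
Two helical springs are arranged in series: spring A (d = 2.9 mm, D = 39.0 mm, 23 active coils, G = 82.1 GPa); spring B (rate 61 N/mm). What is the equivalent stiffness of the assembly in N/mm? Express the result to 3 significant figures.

k_A = Gd⁴/(8D³N_a) = (82.1×10³)(2.9⁴)/(8·39.0³·23) = 0.53201 N/mm
Series: 1/k_eq = 1/0.53201 + 1/61 = 1.896; k_eq = 0.52741 N/mm

0.527 N/mm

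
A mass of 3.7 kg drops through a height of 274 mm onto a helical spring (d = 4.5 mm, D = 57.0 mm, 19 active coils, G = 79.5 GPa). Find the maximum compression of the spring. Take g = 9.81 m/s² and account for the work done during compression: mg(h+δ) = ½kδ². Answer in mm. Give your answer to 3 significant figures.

k = Gd⁴/(8D³N_a) = (79.5×10³)(4.5⁴)/(8·57.0³·19) = 1.1581 N/mm
W = mg = 3.7 × 9.81 = 36.297 N
½kδ² − Wδ − Wh = 0 → δ = (W + √(W² + 2kWh))/k
δ = (36.297 + √(1317.5 + 23035.6))/1.1581 = (36.297 + 156.05)/1.1581 = 166.09 mm

166 mm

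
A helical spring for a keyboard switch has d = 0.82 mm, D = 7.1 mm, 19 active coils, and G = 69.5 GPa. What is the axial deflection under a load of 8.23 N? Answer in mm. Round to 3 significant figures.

k = Gd⁴/(8D³N_a) = (69.5×10³)(0.82⁴)/(8·7.1³·19) = 0.57759 N/mm
δ = F/k = 8.23 / 0.57759 = 14.249 mm

14.2 mm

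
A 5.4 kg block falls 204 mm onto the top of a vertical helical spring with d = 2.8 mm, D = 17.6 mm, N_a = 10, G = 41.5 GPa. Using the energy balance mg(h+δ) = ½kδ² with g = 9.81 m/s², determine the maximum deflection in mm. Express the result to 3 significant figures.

k = Gd⁴/(8D³N_a) = (41.5×10³)(2.8⁴)/(8·17.6³·10) = 5.8486 N/mm
W = mg = 5.4 × 9.81 = 52.974 N
½kδ² − Wδ − Wh = 0 → δ = (W + √(W² + 2kWh))/k
δ = (52.974 + √(2806.2 + 126408))/5.8486 = (52.974 + 359.46)/5.8486 = 70.519 mm

70.5 mm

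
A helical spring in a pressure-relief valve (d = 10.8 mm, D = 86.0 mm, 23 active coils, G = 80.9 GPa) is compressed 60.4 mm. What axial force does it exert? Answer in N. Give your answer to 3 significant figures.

568 N

k = Gd⁴/(8D³N_a) = (80.9×10³)(10.8⁴)/(8·86.0³·23) = 9.4044 N/mm
F = k·δ = 9.4044 × 60.4 = 568.02 N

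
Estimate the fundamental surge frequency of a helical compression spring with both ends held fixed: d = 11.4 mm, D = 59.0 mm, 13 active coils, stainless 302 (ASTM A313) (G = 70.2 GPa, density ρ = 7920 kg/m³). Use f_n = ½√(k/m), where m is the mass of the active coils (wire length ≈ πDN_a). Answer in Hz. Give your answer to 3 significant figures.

k = Gd⁴/(8D³N_a) = (70.2×10³)(11.4⁴)/(8·59.0³·13) = 55.509 N/mm = 55509 N/m
Wire length L = πDN_a = π·59.0·13 = 2409.6 mm
m = ρ·(πd²/4)·L = 7920 × 102.07×10⁻⁶ m² × 2.4096 m = 1.9479 kg
f_n = ½√(k/m) = 0.5·√(55509/1.9479) = 0.5·√(28497) = 84.405 Hz

84.4 Hz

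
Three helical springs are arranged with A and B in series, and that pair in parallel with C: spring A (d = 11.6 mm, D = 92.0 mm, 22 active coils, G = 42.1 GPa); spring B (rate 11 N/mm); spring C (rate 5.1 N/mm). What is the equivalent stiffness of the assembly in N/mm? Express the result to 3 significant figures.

8.79 N/mm

k_A = Gd⁴/(8D³N_a) = (42.1×10³)(11.6⁴)/(8·92.0³·22) = 5.5621 N/mm
Springs A,B series: k_AB = 1/(1/5.5621+1/11) = 3.6942 N/mm; parallel with C: k_eq = 3.6942+5.1 = 8.7942 N/mm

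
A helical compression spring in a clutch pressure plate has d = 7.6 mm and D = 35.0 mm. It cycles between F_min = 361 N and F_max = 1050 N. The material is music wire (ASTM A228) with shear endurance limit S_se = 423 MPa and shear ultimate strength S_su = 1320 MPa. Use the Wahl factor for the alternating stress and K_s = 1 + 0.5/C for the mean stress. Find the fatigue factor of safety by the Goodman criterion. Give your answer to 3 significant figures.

2.92

C = D/d = 35.0/7.6 = 4.6053; K_W = (4C−1)/(4C−4)+0.615/C = 1.3416; K_s = 1+0.5/C = 1.1086
F_a = (F_max−F_min)/2 = 344.5 N; F_m = (F_max+F_min)/2 = 705.5 N
τ_a = K_W·8F_aD/(πd³) = 1.3416 × 69.945 = 93.836 MPa
τ_m = K_s·8F_mD/(πd³) = 1.1086 × 143.24 = 158.79 MPa
Goodman: 1/n_f = τ_a/S_se + τ_m/S_su = 93.836/423 + 158.79/1320 = 0.22184 + 0.12030 = 0.34213
n_f = 1/0.34213 = 2.923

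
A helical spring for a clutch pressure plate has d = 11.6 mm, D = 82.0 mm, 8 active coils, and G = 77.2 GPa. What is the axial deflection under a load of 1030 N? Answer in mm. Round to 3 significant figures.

26.0 mm

k = Gd⁴/(8D³N_a) = (77.2×10³)(11.6⁴)/(8·82.0³·8) = 39.612 N/mm
δ = F/k = 1030 / 39.612 = 26.002 mm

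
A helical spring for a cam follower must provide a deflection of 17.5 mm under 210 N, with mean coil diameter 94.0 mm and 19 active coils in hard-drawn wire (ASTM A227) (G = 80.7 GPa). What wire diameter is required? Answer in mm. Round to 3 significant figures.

11.7 mm

Required rate k = F/δ = 210/17.5 = 12 N/mm
d = (8D³N_a·k / G)^(1/4) = (8·94.0³·19·12 / (80.7×10³))^0.25
  = (18773)^0.25 = 11.7053 mm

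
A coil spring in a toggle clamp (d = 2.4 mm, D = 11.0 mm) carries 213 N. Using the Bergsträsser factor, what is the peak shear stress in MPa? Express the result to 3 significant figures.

Spring index C = D/d = 11.0/2.4 = 4.5833
K_B = (4C+2)/(4C−3) = 20.333/15.333 = 1.3261
τ₀ = 8FD/(πd³) = 8·213·11.0/(π·2.4³) = 18744/43.429 = 431.6 MPa
τ_max = K·τ₀ = 1.3261 × 431.6 = 572.34 MPa

572 MPa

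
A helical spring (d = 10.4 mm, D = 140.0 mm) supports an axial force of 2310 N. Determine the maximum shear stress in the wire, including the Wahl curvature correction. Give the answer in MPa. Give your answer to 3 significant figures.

810 MPa

Spring index C = D/d = 140.0/10.4 = 13.4615
K_W = (4C−1)/(4C−4) + 0.615/C = 52.846/49.846 + 0.0457 = 1.1059
τ₀ = 8FD/(πd³) = 8·2310·140.0/(π·10.4³) = 2.5872e+06/3533.9 = 732.12 MPa
τ_max = K·τ₀ = 1.1059 × 732.12 = 809.63 MPa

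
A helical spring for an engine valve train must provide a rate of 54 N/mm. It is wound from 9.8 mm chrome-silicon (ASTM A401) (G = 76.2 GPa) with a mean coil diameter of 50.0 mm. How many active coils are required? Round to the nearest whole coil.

N_a = Gd⁴/(8D³k) = (76.2×10³ × 9.8⁴)/(8 × 50.0³ × 54)
    = 7.02845e+08 / 5.4e+07 = 13.02 → 13 coils

13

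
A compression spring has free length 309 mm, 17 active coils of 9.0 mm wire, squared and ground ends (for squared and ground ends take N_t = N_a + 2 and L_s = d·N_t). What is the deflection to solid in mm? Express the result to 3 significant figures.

N_t = 19; L_s = 9.0·19 = 171 mm
δ_solid = L₀ − L_s = 309 − 171 = 138 mm

138 mm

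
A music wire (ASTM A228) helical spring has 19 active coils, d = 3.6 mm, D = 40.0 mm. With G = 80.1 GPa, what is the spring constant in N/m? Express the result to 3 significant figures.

k = Gd⁴/(8D³N_a) = (80.1×10³ × 3.6⁴) / (8 × 40.0³ × 19)
  = 1.34537e+07 / 9.728e+06 = 1.383 N/mm = 1383 N/m

1380 N/m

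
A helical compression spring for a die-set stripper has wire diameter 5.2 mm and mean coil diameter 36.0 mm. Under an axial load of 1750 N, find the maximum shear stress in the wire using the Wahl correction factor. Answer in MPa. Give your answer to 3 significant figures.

Spring index C = D/d = 36.0/5.2 = 6.9231
K_W = (4C−1)/(4C−4) + 0.615/C = 26.692/23.692 + 0.0888 = 1.2155
τ₀ = 8FD/(πd³) = 8·1750·36.0/(π·5.2³) = 504000/441.73 = 1141 MPa
τ_max = K·τ₀ = 1.2155 × 1141 = 1386.8 MPa

1390 MPa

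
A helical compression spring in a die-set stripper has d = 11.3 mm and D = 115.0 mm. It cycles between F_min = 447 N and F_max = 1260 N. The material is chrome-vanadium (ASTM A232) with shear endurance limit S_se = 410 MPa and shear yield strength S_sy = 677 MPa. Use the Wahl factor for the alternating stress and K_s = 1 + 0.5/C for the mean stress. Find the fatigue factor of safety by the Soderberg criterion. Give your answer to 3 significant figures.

C = D/d = 115.0/11.3 = 10.1770; K_W = (4C−1)/(4C−4)+0.615/C = 1.1422; K_s = 1+0.5/C = 1.0491
F_a = (F_max−F_min)/2 = 406.5 N; F_m = (F_max+F_min)/2 = 853.5 N
τ_a = K_W·8F_aD/(πd³) = 1.1422 × 82.502 = 94.23 MPa
τ_m = K_s·8F_mD/(πd³) = 1.0491 × 173.22 = 181.73 MPa
Soderberg: 1/n_f = τ_a/S_se + τ_m/S_sy = 94.23/410 + 181.73/677 = 0.22983 + 0.26844 = 0.49827
n_f = 1/0.49827 = 2.007

2.01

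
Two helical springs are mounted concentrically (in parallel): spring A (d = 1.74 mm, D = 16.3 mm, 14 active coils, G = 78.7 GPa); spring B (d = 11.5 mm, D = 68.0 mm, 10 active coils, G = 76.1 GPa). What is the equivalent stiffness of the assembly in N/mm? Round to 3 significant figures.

54.4 N/mm

k_A = Gd⁴/(8D³N_a) = (78.7×10³)(1.74⁴)/(8·16.3³·14) = 1.4873 N/mm
k_B = Gd⁴/(8D³N_a) = (76.1×10³)(11.5⁴)/(8·68.0³·10) = 52.913 N/mm
Parallel: k_eq = 1.4873 + 52.913 = 54.4 N/mm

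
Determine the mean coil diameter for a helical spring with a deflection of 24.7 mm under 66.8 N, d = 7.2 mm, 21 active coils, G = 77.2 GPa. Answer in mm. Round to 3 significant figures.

77.0 mm

Required rate k = F/δ = 66.8/24.7 = 2.7045 N/mm
D = (Gd⁴/(8N_a·k))^(1/3) = (77.2×10³·7.2⁴/(8·21·2.7045))^(1/3)
  = (456624)^(1/3) = 77.0051 mm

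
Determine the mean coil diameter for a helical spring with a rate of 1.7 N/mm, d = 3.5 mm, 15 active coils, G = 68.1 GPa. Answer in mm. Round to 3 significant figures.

D = (Gd⁴/(8N_a·k))^(1/3) = (68.1×10³·3.5⁴/(8·15·1.7))^(1/3)
  = (50094.4)^(1/3) = 36.8635 mm

36.9 mm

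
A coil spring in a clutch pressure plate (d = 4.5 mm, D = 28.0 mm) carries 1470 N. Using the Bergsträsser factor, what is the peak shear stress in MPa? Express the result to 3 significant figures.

Spring index C = D/d = 28.0/4.5 = 6.2222
K_B = (4C+2)/(4C−3) = 26.889/21.889 = 1.2284
τ₀ = 8FD/(πd³) = 8·1470·28.0/(π·4.5³) = 329280/286.28 = 1150.2 MPa
τ_max = K·τ₀ = 1.2284 × 1150.2 = 1413 MPa

1410 MPa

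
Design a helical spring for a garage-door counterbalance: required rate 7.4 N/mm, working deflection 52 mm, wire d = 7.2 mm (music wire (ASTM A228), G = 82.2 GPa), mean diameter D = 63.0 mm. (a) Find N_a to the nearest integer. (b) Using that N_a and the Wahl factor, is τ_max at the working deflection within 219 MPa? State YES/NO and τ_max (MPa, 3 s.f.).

(a) 15 coils; (b) YES, τ_max = 192 MPa

N_a = Gd⁴/(8D³k) = (82.2×10³)(7.2⁴)/(8·63.0³·7.4) = 14.92 → N_a = 15
Actual rate k = Gd⁴/(8D³·15) = 7.3621 N/mm
Working load F = kδ = 7.3621·52 = 382.83 N
C = 63.0/7.2 = 8.7500; K_W = (4C−1)/(4C−4)+0.615/C = 1.1671
τ_max = K_W·8FD/(πd³) = 1.1671·164.55 = 192.03 MPa
τ_max ≤ 219 MPa → acceptable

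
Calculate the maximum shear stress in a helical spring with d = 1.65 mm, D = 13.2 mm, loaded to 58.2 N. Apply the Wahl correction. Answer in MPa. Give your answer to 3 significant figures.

Spring index C = D/d = 13.2/1.65 = 8.0000
K_W = (4C−1)/(4C−4) + 0.615/C = 31.000/28.000 + 0.0769 = 1.1840
τ₀ = 8FD/(πd³) = 8·58.2·13.2/(π·1.65³) = 6145.92/14.112 = 435.5 MPa
τ_max = K·τ₀ = 1.1840 × 435.5 = 515.64 MPa

516 MPa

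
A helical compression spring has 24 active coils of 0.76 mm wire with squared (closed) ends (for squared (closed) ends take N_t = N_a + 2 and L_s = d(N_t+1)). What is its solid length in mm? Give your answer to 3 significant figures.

20.5 mm

squared (closed) ends: N_t = N_a + 2 = 24 + 2 = 26
L_s = d·(N_t+1) = 0.76 × 27 = 20.52 mm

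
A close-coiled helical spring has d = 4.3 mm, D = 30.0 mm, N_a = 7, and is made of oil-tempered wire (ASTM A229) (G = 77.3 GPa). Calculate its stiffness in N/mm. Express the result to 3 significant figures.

k = Gd⁴/(8D³N_a) = (77.3×10³ × 4.3⁴) / (8 × 30.0³ × 7)
  = 2.64273e+07 / 1.512e+06 = 17.478 N/mm

17.5 N/mm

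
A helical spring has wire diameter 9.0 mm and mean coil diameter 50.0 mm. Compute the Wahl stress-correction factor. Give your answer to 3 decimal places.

C = D/d = 50.0/9.0 = 5.5556
K_W = (4C−1)/(4C−4) + 0.615/C = 21.222/18.222 + 0.1107 = 1.2753

1.275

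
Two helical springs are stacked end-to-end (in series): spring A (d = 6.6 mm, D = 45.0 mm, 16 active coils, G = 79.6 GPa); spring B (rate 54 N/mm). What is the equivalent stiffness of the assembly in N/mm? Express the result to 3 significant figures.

10.4 N/mm

k_A = Gd⁴/(8D³N_a) = (79.6×10³)(6.6⁴)/(8·45.0³·16) = 12.949 N/mm
Series: 1/k_eq = 1/12.949 + 1/54 = 0.095744; k_eq = 10.445 N/mm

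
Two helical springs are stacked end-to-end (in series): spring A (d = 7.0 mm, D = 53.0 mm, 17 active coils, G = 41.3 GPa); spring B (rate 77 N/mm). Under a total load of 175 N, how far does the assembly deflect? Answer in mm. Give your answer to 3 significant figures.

k_A = Gd⁴/(8D³N_a) = (41.3×10³)(7.0⁴)/(8·53.0³·17) = 4.8975 N/mm
Series: 1/k_eq = 1/4.8975 + 1/77 = 0.21717; k_eq = 4.6046 N/mm
δ = F/k_eq = 175/4.6046 = 38.005 mm

38.0 mm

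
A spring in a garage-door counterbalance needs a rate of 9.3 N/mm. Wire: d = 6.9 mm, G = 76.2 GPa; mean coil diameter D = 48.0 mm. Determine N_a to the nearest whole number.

21

N_a = Gd⁴/(8D³k) = (76.2×10³ × 6.9⁴)/(8 × 48.0³ × 9.3)
    = 1.72723e+08 / 8.22804e+06 = 20.99 → 21 coils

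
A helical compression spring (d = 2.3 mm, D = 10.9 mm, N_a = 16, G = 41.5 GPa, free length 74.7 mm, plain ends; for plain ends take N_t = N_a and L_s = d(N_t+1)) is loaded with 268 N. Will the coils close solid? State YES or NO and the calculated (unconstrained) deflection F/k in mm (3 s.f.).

YES, δ = 38.3 mm

k = Gd⁴/(8D³N_a) = (41.5×10³)(2.3⁴)/(8·10.9³·16) = 7.006 N/mm
N_t = 16; L_s = 2.3·17 = 39.1 mm; δ_solid = L₀ − L_s = 74.7 − 39.1 = 35.6 mm
δ = F/k = 268/7.006 = 38.253 mm
δ ≥ δ_solid → spring goes solid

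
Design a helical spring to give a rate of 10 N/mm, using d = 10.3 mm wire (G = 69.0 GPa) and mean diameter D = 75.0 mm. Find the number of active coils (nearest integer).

23

N_a = Gd⁴/(8D³k) = (69.0×10³ × 10.3⁴)/(8 × 75.0³ × 10)
    = 7.76601e+08 / 3.375e+07 = 23.01 → 23 coils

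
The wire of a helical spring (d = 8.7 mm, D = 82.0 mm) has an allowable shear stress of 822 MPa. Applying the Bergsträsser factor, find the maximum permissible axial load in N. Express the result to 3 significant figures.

2270 N

C = D/d = 82.0/8.7 = 9.4253
K_B = (4C+2)/(4C−3) = 39.701/34.701 = 1.1441
τ_max = K·8FD/(πd³) → F_max = τ_allow·πd³/(8DK)
F_max = 822·π·8.7³/(8·82.0·1.1441) = 1.7005e+06/750.52 = 2265.8 N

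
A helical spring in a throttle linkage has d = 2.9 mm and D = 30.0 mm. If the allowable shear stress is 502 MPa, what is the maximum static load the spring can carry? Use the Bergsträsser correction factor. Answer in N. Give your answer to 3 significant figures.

142 N

C = D/d = 30.0/2.9 = 10.3448
K_B = (4C+2)/(4C−3) = 43.379/38.379 = 1.1303
τ_max = K·8FD/(πd³) → F_max = τ_allow·πd³/(8DK)
F_max = 502·π·2.9³/(8·30.0·1.1303) = 38463/271.27 = 141.79 N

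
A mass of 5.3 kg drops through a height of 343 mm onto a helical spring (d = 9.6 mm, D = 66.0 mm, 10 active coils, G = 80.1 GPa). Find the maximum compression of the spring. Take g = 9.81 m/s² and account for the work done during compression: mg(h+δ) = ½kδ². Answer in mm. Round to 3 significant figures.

36.5 mm

k = Gd⁴/(8D³N_a) = (80.1×10³)(9.6⁴)/(8·66.0³·10) = 29.58 N/mm
W = mg = 5.3 × 9.81 = 51.993 N
½kδ² − Wδ − Wh = 0 → δ = (W + √(W² + 2kWh))/k
δ = (51.993 + √(2703.3 + 1.05503e+06))/29.58 = (51.993 + 1028.5)/29.58 = 36.527 mm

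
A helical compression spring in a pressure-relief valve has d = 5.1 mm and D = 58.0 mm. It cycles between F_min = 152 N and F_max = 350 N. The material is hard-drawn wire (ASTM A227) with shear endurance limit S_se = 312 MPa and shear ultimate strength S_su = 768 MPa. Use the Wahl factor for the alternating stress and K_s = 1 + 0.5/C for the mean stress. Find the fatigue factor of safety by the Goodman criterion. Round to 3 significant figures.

C = D/d = 58.0/5.1 = 11.3725; K_W = (4C−1)/(4C−4)+0.615/C = 1.1264; K_s = 1+0.5/C = 1.0440
F_a = (F_max−F_min)/2 = 99 N; F_m = (F_max+F_min)/2 = 251 N
τ_a = K_W·8F_aD/(πd³) = 1.1264 × 110.23 = 124.16 MPa
τ_m = K_s·8F_mD/(πd³) = 1.0440 × 279.47 = 291.75 MPa
Goodman: 1/n_f = τ_a/S_se + τ_m/S_su = 124.16/312 + 291.75/768 = 0.39795 + 0.37989 = 0.77783
n_f = 1/0.77783 = 1.286

1.29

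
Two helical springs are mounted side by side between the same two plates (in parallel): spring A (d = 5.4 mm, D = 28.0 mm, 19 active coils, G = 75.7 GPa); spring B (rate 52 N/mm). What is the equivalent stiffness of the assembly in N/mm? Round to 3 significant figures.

k_A = Gd⁴/(8D³N_a) = (75.7×10³)(5.4⁴)/(8·28.0³·19) = 19.291 N/mm
Parallel: k_eq = 19.291 + 52 = 71.291 N/mm

71.3 N/mm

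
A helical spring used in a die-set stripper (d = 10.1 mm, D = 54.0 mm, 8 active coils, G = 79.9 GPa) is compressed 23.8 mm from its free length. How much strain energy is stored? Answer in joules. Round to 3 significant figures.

23.4 J

k = Gd⁴/(8D³N_a) = (79.9×10³)(10.1⁴)/(8·54.0³·8) = 82.503 N/mm
U = ½kδ² = 0.5 × 82.503 × 23.8² = 23367 N·mm = 23.367 J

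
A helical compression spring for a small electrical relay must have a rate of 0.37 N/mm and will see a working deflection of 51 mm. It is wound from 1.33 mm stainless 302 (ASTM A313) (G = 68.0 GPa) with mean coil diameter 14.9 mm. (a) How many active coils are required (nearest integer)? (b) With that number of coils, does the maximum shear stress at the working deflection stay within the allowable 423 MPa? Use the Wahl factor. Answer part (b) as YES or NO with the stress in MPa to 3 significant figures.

N_a = Gd⁴/(8D³k) = (68.0×10³)(1.33⁴)/(8·14.9³·0.37) = 21.73 → N_a = 22
Actual rate k = Gd⁴/(8D³·22) = 0.36546 N/mm
Working load F = kδ = 0.36546·51 = 18.639 N
C = 14.9/1.33 = 11.2030; K_W = (4C−1)/(4C−4)+0.615/C = 1.1284
τ_max = K_W·8FD/(πd³) = 1.1284·300.6 = 339.2 MPa
τ_max ≤ 423 MPa → acceptable

(a) 22 coils; (b) YES, τ_max = 339 MPa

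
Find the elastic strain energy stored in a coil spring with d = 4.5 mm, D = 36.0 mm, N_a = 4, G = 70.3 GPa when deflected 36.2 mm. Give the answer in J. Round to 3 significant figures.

12.7 J

k = Gd⁴/(8D³N_a) = (70.3×10³)(4.5⁴)/(8·36.0³·4) = 19.308 N/mm
U = ½kδ² = 0.5 × 19.308 × 36.2² = 12651 N·mm = 12.651 J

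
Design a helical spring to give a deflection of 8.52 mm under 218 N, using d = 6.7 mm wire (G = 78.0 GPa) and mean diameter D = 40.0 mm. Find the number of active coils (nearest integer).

12

Required rate k = F/δ = 218/8.52 = 25.587 N/mm
N_a = Gd⁴/(8D³k) = (78.0×10³ × 6.7⁴)/(8 × 40.0³ × 25.587)
    = 1.57179e+08 / 1.31005e+07 = 12 → 12 coils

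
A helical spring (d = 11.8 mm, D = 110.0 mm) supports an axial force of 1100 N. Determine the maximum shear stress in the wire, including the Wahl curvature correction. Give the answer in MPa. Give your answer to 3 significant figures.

Spring index C = D/d = 110.0/11.8 = 9.3220
K_W = (4C−1)/(4C−4) + 0.615/C = 36.288/33.288 + 0.0660 = 1.1561
τ₀ = 8FD/(πd³) = 8·1100·110.0/(π·11.8³) = 968000/5161.7 = 187.53 MPa
τ_max = K·τ₀ = 1.1561 × 187.53 = 216.81 MPa

217 MPa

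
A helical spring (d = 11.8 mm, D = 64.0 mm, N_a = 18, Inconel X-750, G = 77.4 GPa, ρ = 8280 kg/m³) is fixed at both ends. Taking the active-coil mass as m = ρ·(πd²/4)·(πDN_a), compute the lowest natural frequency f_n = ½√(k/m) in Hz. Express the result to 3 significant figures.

55.1 Hz

k = Gd⁴/(8D³N_a) = (77.4×10³)(11.8⁴)/(8·64.0³·18) = 39.753 N/mm = 39753 N/m
Wire length L = πDN_a = π·64.0·18 = 3619.1 mm
m = ρ·(πd²/4)·L = 8280 × 109.36×10⁻⁶ m² × 3.6191 m = 3.2771 kg
f_n = ½√(k/m) = 0.5·√(39753/3.2771) = 0.5·√(12131) = 55.069 Hz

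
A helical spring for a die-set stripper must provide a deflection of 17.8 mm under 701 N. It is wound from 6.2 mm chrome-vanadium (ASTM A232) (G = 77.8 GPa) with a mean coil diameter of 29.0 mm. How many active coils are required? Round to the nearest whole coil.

15

Required rate k = F/δ = 701/17.8 = 39.382 N/mm
N_a = Gd⁴/(8D³k) = (77.8×10³ × 6.2⁴)/(8 × 29.0³ × 39.382)
    = 1.1496e+08 / 7.68391e+06 = 14.96 → 15 coils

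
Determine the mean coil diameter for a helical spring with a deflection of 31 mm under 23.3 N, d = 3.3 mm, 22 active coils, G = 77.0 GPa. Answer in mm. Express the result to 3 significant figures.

41.0 mm

Required rate k = F/δ = 23.3/31 = 0.75161 N/mm
D = (Gd⁴/(8N_a·k))^(1/3) = (77.0×10³·3.3⁴/(8·22·0.75161))^(1/3)
  = (69030.3)^(1/3) = 41.0217 mm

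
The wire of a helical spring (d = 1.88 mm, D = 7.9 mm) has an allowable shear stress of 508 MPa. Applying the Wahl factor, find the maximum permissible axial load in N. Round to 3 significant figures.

122 N

C = D/d = 7.9/1.88 = 4.2021
K_W = (4C−1)/(4C−4) + 0.615/C = 15.809/12.809 + 0.1464 = 1.3806
τ_max = K·8FD/(πd³) → F_max = τ_allow·πd³/(8DK)
F_max = 508·π·1.88³/(8·7.9·1.3806) = 10604/87.252 = 121.54 N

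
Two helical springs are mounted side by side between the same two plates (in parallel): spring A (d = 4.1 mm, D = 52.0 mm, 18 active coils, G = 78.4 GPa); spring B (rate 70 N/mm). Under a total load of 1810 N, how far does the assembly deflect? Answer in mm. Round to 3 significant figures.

25.5 mm

k_A = Gd⁴/(8D³N_a) = (78.4×10³)(4.1⁴)/(8·52.0³·18) = 1.0942 N/mm
Parallel: k_eq = 1.0942 + 70 = 71.094 N/mm
δ = F/k_eq = 1810/71.094 = 25.459 mm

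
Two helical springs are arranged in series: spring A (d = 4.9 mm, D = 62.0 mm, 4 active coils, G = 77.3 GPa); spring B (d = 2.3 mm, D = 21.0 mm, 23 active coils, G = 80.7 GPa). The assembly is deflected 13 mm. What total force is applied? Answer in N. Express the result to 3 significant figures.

14.0 N

k_A = Gd⁴/(8D³N_a) = (77.3×10³)(4.9⁴)/(8·62.0³·4) = 5.843 N/mm
k_B = Gd⁴/(8D³N_a) = (80.7×10³)(2.3⁴)/(8·21.0³·23) = 1.3253 N/mm
Series: 1/k_eq = 1/5.843 + 1/1.3253 = 0.9257; k_eq = 1.0803 N/mm
F = k_eq·δ = 1.0803·13 = 14.043 N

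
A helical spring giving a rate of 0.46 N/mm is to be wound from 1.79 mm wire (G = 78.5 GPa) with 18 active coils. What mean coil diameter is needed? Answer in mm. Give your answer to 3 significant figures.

D = (Gd⁴/(8N_a·k))^(1/3) = (78.5×10³·1.79⁴/(8·18·0.46))^(1/3)
  = (12166.4)^(1/3) = 22.9996 mm

23.0 mm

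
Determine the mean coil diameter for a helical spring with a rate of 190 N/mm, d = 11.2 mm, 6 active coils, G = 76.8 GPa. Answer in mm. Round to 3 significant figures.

D = (Gd⁴/(8N_a·k))^(1/3) = (76.8×10³·11.2⁴/(8·6·190))^(1/3)
  = (132507)^(1/3) = 50.9815 mm

51.0 mm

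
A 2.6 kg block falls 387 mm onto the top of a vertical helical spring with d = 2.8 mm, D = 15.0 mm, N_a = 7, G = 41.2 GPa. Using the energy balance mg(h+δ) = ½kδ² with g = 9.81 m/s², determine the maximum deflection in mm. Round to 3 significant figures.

40.3 mm

k = Gd⁴/(8D³N_a) = (41.2×10³)(2.8⁴)/(8·15.0³·7) = 13.399 N/mm
W = mg = 2.6 × 9.81 = 25.506 N
½kδ² − Wδ − Wh = 0 → δ = (W + √(W² + 2kWh))/k
δ = (25.506 + √(650.56 + 264515))/13.399 = (25.506 + 514.94)/13.399 = 40.335 mm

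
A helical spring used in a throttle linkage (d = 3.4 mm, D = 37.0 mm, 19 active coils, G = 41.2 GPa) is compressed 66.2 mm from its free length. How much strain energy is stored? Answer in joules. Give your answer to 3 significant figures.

1.57 J

k = Gd⁴/(8D³N_a) = (41.2×10³)(3.4⁴)/(8·37.0³·19) = 0.7151 N/mm
U = ½kδ² = 0.5 × 0.7151 × 66.2² = 1566.9 N·mm = 1.5669 J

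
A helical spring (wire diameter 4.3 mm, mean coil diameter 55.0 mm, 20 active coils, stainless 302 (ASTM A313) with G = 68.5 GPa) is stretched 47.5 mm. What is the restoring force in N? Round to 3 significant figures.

k = Gd⁴/(8D³N_a) = (68.5×10³)(4.3⁴)/(8·55.0³·20) = 0.87974 N/mm
F = k·δ = 0.87974 × 47.5 = 41.788 N

41.8 N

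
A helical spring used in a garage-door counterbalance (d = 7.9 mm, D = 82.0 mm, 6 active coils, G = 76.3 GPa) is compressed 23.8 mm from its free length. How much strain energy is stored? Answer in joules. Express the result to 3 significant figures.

k = Gd⁴/(8D³N_a) = (76.3×10³)(7.9⁴)/(8·82.0³·6) = 11.229 N/mm
U = ½kδ² = 0.5 × 11.229 × 23.8² = 3180.3 N·mm = 3.1803 J

3.18 J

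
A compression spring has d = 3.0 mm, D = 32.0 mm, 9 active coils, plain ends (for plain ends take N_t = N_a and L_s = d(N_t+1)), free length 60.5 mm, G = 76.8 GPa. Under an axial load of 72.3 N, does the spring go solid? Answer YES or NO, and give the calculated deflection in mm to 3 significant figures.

k = Gd⁴/(8D³N_a) = (76.8×10³)(3.0⁴)/(8·32.0³·9) = 2.6367 N/mm
N_t = 9; L_s = 3.0·10 = 30 mm; δ_solid = L₀ − L_s = 60.5 − 30 = 30.5 mm
δ = F/k = 72.3/2.6367 = 27.42 mm
δ < δ_solid → spring does not go solid

NO, δ = 27.4 mm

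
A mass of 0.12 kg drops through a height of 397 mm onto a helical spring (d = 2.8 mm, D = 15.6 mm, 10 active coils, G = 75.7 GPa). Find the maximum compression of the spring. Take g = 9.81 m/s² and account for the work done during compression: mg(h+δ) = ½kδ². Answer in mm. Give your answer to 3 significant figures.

k = Gd⁴/(8D³N_a) = (75.7×10³)(2.8⁴)/(8·15.6³·10) = 15.32 N/mm
W = mg = 0.12 × 9.81 = 1.1772 N
½kδ² − Wδ − Wh = 0 → δ = (W + √(W² + 2kWh))/k
δ = (1.1772 + √(1.3858 + 14319.7))/15.32 = (1.1772 + 119.67)/15.32 = 7.8882 mm

7.89 mm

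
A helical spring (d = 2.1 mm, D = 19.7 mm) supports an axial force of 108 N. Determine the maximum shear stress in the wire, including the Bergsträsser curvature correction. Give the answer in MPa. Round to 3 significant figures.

670 MPa

Spring index C = D/d = 19.7/2.1 = 9.3810
K_B = (4C+2)/(4C−3) = 39.524/34.524 = 1.1448
τ₀ = 8FD/(πd³) = 8·108·19.7/(π·2.1³) = 17020.8/29.094 = 585.02 MPa
τ_max = K·τ₀ = 1.1448 × 585.02 = 669.75 MPa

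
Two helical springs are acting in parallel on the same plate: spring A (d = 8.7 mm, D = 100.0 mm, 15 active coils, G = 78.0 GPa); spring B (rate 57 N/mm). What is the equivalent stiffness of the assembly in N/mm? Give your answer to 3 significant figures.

k_A = Gd⁴/(8D³N_a) = (78.0×10³)(8.7⁴)/(8·100.0³·15) = 3.7238 N/mm
Parallel: k_eq = 3.7238 + 57 = 60.724 N/mm

60.7 N/mm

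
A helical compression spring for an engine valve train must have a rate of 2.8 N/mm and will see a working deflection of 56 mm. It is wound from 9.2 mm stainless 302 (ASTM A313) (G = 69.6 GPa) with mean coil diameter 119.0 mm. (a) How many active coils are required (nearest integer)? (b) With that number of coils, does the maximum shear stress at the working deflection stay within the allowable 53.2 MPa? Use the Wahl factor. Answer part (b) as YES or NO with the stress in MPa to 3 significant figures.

(a) 13 coils; (b) NO, τ_max = 68.8 MPa

N_a = Gd⁴/(8D³k) = (69.6×10³)(9.2⁴)/(8·119.0³·2.8) = 13.21 → N_a = 13
Actual rate k = Gd⁴/(8D³·13) = 2.845 N/mm
Working load F = kδ = 2.845·56 = 159.32 N
C = 119.0/9.2 = 12.9348; K_W = (4C−1)/(4C−4)+0.615/C = 1.1104
τ_max = K_W·8FD/(πd³) = 1.1104·62.001 = 68.845 MPa
τ_max > 53.2 MPa → exceeds allowable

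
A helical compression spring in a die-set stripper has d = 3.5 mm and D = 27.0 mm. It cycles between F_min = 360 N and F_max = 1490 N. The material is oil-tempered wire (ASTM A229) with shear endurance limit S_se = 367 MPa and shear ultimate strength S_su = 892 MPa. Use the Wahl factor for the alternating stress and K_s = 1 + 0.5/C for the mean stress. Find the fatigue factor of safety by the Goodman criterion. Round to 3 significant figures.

C = D/d = 27.0/3.5 = 7.7143; K_W = (4C−1)/(4C−4)+0.615/C = 1.1914; K_s = 1+0.5/C = 1.0648
F_a = (F_max−F_min)/2 = 565 N; F_m = (F_max+F_min)/2 = 925 N
τ_a = K_W·8F_aD/(πd³) = 1.1914 × 906.04 = 1079.5 MPa
τ_m = K_s·8F_mD/(πd³) = 1.0648 × 1483.3 = 1579.5 MPa
Goodman: 1/n_f = τ_a/S_se + τ_m/S_su = 1079.5/367 + 1579.5/892 = 2.94136 + 1.77072 = 4.7121
n_f = 1/4.7121 = 0.2122

0.212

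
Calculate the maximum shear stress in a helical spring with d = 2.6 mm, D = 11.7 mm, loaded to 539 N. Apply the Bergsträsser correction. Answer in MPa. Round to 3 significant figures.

Spring index C = D/d = 11.7/2.6 = 4.5000
K_B = (4C+2)/(4C−3) = 20.000/15.000 = 1.3333
τ₀ = 8FD/(πd³) = 8·539·11.7/(π·2.6³) = 50450.4/55.217 = 913.68 MPa
τ_max = K·τ₀ = 1.3333 × 913.68 = 1218.2 MPa

1220 MPa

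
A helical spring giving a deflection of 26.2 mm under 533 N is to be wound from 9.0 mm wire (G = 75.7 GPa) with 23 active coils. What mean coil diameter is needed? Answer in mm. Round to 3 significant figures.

51.0 mm

Required rate k = F/δ = 533/26.2 = 20.344 N/mm
D = (Gd⁴/(8N_a·k))^(1/3) = (75.7×10³·9.0⁴/(8·23·20.344))^(1/3)
  = (132685)^(1/3) = 51.0044 mm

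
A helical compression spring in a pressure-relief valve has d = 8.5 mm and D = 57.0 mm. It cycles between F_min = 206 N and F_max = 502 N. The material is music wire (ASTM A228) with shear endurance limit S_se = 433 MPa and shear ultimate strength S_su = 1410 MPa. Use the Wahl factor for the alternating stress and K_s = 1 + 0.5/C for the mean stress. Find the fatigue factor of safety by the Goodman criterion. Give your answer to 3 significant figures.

C = D/d = 57.0/8.5 = 6.7059; K_W = (4C−1)/(4C−4)+0.615/C = 1.2232; K_s = 1+0.5/C = 1.0746
F_a = (F_max−F_min)/2 = 148 N; F_m = (F_max+F_min)/2 = 354 N
τ_a = K_W·8F_aD/(πd³) = 1.2232 × 34.98 = 42.786 MPa
τ_m = K_s·8F_mD/(πd³) = 1.0746 × 83.668 = 89.907 MPa
Goodman: 1/n_f = τ_a/S_se + τ_m/S_su = 42.786/433 + 89.907/1410 = 0.09881 + 0.06376 = 0.16258
n_f = 1/0.16258 = 6.151

6.15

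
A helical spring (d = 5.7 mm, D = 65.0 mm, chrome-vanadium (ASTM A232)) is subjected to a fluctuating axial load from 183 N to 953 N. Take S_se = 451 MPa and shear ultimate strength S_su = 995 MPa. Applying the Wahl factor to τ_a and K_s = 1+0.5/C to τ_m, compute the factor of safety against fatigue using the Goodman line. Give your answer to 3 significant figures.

C = D/d = 65.0/5.7 = 11.4035; K_W = (4C−1)/(4C−4)+0.615/C = 1.1260; K_s = 1+0.5/C = 1.0438
F_a = (F_max−F_min)/2 = 385 N; F_m = (F_max+F_min)/2 = 568 N
τ_a = K_W·8F_aD/(πd³) = 1.1260 × 344.1 = 387.47 MPa
τ_m = K_s·8F_mD/(πd³) = 1.0438 × 507.67 = 529.92 MPa
Goodman: 1/n_f = τ_a/S_se + τ_m/S_su = 387.47/451 + 529.92/995 = 0.85913 + 0.53259 = 1.3917
n_f = 1/1.3917 = 0.7185

0.719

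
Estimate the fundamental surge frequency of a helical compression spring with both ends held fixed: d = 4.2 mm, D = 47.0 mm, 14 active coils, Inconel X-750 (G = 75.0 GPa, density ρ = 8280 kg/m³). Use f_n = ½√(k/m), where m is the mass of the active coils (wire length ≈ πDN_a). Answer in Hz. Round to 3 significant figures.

k = Gd⁴/(8D³N_a) = (75.0×10³)(4.2⁴)/(8·47.0³·14) = 2.007 N/mm = 2007 N/m
Wire length L = πDN_a = π·47.0·14 = 2067.2 mm
m = ρ·(πd²/4)·L = 8280 × 13.854×10⁻⁶ m² × 2.0672 m = 0.23713 kg
f_n = ½√(k/m) = 0.5·√(2007/0.23713) = 0.5·√(8463.5) = 45.999 Hz

46.0 Hz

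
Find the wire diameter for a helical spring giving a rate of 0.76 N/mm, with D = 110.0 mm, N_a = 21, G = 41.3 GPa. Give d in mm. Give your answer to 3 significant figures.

8.01 mm

d = (8D³N_a·k / G)^(1/4) = (8·110.0³·21·0.76 / (41.3×10³))^0.25
  = (4114.8)^0.25 = 8.0092 mm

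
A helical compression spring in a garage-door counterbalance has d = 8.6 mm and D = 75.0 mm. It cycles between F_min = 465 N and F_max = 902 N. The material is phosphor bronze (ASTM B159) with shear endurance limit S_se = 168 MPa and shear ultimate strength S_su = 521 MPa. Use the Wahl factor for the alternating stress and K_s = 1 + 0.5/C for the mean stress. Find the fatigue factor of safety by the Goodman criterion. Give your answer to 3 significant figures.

C = D/d = 75.0/8.6 = 8.7209; K_W = (4C−1)/(4C−4)+0.615/C = 1.1677; K_s = 1+0.5/C = 1.0573
F_a = (F_max−F_min)/2 = 218.5 N; F_m = (F_max+F_min)/2 = 683.5 N
τ_a = K_W·8F_aD/(πd³) = 1.1677 × 65.608 = 76.608 MPa
τ_m = K_s·8F_mD/(πd³) = 1.0573 × 205.23 = 217 MPa
Goodman: 1/n_f = τ_a/S_se + τ_m/S_su = 76.608/168 + 217/521 = 0.45600 + 0.41650 = 0.8725
n_f = 1/0.8725 = 1.146

1.15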